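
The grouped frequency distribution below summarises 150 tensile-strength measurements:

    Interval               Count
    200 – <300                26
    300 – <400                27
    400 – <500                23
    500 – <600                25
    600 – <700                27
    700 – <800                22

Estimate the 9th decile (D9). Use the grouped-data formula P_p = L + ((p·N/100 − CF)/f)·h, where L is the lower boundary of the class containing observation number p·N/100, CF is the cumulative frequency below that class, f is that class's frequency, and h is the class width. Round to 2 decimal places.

731.82

N = 150; target position k = 90/100 · 150 = 135.
Cumulative frequencies: 26, 53, 76, 101, 128, 150.
Observation 135 falls in the class 700 – <800.
L = 700, CF = 128, f = 22, h = 100.
P90 = 700 + ((135 − 128)/22)·100 = 700 + 31.8182 = 731.818.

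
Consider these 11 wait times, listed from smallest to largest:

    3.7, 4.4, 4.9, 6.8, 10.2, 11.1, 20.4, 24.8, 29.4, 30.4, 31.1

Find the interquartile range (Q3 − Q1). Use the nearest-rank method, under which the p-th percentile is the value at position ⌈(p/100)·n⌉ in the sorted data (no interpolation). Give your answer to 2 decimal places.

24.50

n = 11.
P25: rank ⌈25/100·11⌉ = 3 → 4.9.
P75: rank ⌈75/100·11⌉ = 9 → 29.4.
Difference: 29.4 − 4.9 = 24.5.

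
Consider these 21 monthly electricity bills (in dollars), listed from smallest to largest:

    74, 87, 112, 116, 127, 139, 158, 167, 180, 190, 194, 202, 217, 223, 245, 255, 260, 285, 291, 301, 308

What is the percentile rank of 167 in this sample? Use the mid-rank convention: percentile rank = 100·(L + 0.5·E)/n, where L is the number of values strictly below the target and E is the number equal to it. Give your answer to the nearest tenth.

35.7

Count below 167: L = 7; count equal: E = 1; n = 21.
Percentile rank = 100·(7 + 0.5·1)/21 = 100·7.5/21 = 35.71.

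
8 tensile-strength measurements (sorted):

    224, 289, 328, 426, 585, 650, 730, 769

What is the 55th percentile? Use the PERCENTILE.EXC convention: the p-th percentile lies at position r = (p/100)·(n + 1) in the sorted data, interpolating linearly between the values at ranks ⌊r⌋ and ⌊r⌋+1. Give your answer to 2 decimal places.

n = 8.
r = (55/100)·(8 + 1) = 4.95.
Rank 4 is 426 and rank 5 is 585.
Interpolate: 426 + 0.95·(585 − 426) = 426 + 0.95·159 = 577.05.

577.05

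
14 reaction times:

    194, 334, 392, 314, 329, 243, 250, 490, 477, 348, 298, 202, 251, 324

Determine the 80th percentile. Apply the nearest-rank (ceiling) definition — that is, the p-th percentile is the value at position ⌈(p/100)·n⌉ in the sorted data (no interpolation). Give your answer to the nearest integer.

Sorted: 194, 202, 243, 250, 251, 298, 314, 324, 329, 334, 348, 392, 477, 490.
n = 14.
Position = ⌈80/100 · 14⌉ = ⌈11.2⌉ = 12.
The value at rank 12 is 392.

392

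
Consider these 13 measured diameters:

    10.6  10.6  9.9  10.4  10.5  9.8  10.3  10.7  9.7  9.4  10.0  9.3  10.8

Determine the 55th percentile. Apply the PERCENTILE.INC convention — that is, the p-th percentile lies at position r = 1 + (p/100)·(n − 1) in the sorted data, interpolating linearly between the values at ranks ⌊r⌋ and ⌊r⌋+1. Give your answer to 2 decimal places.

Sorted: 9.3, 9.4, 9.7, 9.8, 9.9, 10.0, 10.3, 10.4, 10.5, 10.6, 10.6, 10.7, 10.8.
n = 13.
r = 1 + (55/100)·(13 − 1) = 1 + 6.6 = 7.6.
Rank 7 is 10.3 and rank 8 is 10.4.
Interpolate: 10.3 + 0.6·(10.4 − 10.3) = 10.3 + 0.6·0.1 = 10.36.

10.36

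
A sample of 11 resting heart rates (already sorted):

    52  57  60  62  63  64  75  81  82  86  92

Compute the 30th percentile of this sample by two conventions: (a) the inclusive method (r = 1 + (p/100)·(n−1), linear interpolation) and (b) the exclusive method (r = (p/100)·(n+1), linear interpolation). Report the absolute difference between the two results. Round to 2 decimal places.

0.80

n = 11.
(a) r = 4 → value at rank 4 = 62.
(b) r = 3.6; between ranks 3 (60) and 4 (62): 61.2.
|62 − 61.2| = 0.8.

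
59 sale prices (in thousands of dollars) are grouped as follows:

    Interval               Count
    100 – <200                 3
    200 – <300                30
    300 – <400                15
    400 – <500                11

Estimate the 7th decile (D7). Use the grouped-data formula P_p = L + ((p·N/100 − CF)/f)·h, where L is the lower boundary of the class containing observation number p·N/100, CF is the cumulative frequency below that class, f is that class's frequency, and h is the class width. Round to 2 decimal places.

355.33

N = 59; target position k = 70/100 · 59 = 41.3.
Cumulative frequencies: 3, 33, 48, 59.
Observation 41.3 falls in the class 300 – <400.
L = 300, CF = 33, f = 15, h = 100.
P70 = 300 + ((41.3 − 33)/15)·100 = 300 + 55.3333 = 355.333.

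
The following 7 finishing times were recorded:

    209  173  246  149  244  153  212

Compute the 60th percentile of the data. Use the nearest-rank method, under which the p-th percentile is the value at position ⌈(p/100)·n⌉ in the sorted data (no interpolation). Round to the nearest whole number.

Sorted: 149, 153, 173, 209, 212, 244, 246.
n = 7.
Position = ⌈60/100 · 7⌉ = ⌈4.2⌉ = 5.
The value at rank 5 is 212.

212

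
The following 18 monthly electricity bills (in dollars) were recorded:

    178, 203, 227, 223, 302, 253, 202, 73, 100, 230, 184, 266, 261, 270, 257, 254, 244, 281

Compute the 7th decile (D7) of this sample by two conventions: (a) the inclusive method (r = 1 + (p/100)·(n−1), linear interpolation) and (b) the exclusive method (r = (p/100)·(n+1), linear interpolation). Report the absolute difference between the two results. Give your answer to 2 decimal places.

1.50

Sorted: 73, 100, 178, 184, 202, 203, 223, 227, 230, 244, 253, 254, 257, 261, 266, 270, 281, 302.
n = 18.
(a) r = 12.9; between ranks 12 (254) and 13 (257): 256.7.
(b) r = 13.3; between ranks 13 (257) and 14 (261): 258.2.
|256.7 − 258.2| = 1.5.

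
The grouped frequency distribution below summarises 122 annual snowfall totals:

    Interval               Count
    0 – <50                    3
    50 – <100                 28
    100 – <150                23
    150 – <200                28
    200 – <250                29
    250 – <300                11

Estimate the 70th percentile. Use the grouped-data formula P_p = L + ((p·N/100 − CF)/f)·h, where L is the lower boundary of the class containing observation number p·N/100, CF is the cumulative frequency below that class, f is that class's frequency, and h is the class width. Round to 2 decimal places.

N = 122; target position k = 70/100 · 122 = 85.4.
Cumulative frequencies: 3, 31, 54, 82, 111, 122.
Observation 85.4 falls in the class 200 – <250.
L = 200, CF = 82, f = 29, h = 50.
P70 = 200 + ((85.4 − 82)/29)·50 = 200 + 5.86207 = 205.862.

205.86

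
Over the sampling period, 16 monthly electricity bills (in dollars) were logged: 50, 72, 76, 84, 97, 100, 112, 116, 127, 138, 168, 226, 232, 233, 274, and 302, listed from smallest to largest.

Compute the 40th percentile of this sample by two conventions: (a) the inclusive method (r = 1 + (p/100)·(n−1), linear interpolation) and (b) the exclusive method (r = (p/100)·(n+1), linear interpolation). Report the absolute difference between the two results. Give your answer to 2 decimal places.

2.40

n = 16.
(a) r = 7 → value at rank 7 = 112.
(b) r = 6.8; between ranks 6 (100) and 7 (112): 109.6.
|112 − 109.6| = 2.4.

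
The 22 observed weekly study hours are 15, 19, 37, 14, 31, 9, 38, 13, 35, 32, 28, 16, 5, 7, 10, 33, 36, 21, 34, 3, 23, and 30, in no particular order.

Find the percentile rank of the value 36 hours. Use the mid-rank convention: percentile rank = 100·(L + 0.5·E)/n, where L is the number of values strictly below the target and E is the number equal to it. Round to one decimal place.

88.6

Sorted: 3, 5, 7, 9, 10, 13, 14, 15, 16, 19, 21, 23, 28, 30, 31, 32, 33, 34, 35, 36, 37, 38.
Count below 36: L = 19; count equal: E = 1; n = 22.
Percentile rank = 100·(19 + 0.5·1)/22 = 100·19.5/22 = 88.64.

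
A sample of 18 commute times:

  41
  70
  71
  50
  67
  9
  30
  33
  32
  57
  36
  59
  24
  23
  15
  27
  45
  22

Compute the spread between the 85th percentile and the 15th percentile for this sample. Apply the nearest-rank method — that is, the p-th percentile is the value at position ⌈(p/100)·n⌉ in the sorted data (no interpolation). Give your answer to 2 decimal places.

45.00

Sorted: 9, 15, 22, 23, 24, 27, 30, 32, 33, 36, 41, 45, 50, 57, 59, 67, 70, 71.
n = 18.
P15: rank ⌈15/100·18⌉ = 3 → 22.
P85: rank ⌈85/100·18⌉ = 16 → 67.
Difference: 67 − 22 = 45.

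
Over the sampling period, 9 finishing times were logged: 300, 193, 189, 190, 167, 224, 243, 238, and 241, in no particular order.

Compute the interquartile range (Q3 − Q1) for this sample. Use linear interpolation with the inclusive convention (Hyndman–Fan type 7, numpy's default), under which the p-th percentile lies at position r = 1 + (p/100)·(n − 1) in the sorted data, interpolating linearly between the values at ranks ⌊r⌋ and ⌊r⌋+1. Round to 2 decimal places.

Sorted: 167, 189, 190, 193, 224, 238, 241, 243, 300.
n = 9.
P25: r = 3 (integer) → 190.
P75: r = 7 (integer) → 241.
Difference: 241 − 190 = 51.

51.00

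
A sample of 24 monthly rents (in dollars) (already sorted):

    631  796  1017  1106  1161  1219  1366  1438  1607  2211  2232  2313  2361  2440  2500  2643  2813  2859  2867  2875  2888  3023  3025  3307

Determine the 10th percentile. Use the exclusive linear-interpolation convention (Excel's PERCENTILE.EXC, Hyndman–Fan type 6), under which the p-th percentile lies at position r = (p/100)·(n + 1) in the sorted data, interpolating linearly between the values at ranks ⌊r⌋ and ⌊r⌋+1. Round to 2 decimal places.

906.50

n = 24.
r = (10/100)·(24 + 1) = 2.5.
Rank 2 is 796 and rank 3 is 1017.
Interpolate: 796 + 0.5·(1017 − 796) = 796 + 0.5·221 = 906.5.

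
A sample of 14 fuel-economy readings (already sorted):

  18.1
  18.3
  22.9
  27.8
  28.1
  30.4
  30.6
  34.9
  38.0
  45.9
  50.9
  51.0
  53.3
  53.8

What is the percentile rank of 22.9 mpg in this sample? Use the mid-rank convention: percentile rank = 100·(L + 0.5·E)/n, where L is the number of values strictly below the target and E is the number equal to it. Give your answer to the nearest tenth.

Count below 22.9: L = 2; count equal: E = 1; n = 14.
Percentile rank = 100·(2 + 0.5·1)/14 = 100·2.5/14 = 17.86.

17.9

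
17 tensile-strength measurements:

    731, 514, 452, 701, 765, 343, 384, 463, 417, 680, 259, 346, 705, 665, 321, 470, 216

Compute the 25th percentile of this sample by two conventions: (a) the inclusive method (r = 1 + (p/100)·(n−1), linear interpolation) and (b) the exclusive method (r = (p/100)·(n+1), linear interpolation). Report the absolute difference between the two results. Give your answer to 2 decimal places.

1.50

Sorted: 216, 259, 321, 343, 346, 384, 417, 452, 463, 470, 514, 665, 680, 701, 705, 731, 765.
n = 17.
(a) r = 5 → value at rank 5 = 346.
(b) r = 4.5; between ranks 4 (343) and 5 (346): 344.5.
|346 − 344.5| = 1.5.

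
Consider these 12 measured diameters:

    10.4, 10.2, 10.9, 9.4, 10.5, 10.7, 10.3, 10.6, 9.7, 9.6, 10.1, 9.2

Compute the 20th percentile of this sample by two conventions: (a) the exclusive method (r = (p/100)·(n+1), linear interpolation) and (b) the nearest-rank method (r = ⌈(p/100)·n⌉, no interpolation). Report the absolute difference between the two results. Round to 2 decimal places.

0.08

Sorted: 9.2, 9.4, 9.6, 9.7, 10.1, 10.2, 10.3, 10.4, 10.5, 10.6, 10.7, 10.9.
n = 12.
(a) r = 2.6; between ranks 2 (9.4) and 3 (9.6): 9.52.
(b) the nearest-rank method: rank 3 → 9.6.
|9.52 − 9.6| = 0.08.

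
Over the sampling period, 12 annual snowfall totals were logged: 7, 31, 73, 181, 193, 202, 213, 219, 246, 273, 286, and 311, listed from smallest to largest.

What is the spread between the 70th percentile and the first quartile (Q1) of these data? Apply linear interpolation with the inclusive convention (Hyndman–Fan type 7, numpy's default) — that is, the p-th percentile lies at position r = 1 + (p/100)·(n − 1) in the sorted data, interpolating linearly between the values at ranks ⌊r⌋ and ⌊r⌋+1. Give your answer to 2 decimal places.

83.90

n = 12.
P25: r = 3.75; ranks 3–4 are 73, 181; interpolating gives 154.
P70: r = 8.7; ranks 8–9 are 219, 246; interpolating gives 237.9.
Difference: 237.9 − 154 = 83.9.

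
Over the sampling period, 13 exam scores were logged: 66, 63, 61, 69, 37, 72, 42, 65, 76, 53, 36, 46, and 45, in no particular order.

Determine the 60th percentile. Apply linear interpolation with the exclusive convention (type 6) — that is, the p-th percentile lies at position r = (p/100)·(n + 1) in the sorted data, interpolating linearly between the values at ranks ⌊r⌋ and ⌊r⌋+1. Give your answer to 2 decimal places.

Sorted: 36, 37, 42, 45, 46, 53, 61, 63, 65, 66, 69, 72, 76.
n = 13.
r = (60/100)·(13 + 1) = 8.4.
Rank 8 is 63 and rank 9 is 65.
Interpolate: 63 + 0.4·(65 − 63) = 63 + 0.4·2 = 63.8.

63.80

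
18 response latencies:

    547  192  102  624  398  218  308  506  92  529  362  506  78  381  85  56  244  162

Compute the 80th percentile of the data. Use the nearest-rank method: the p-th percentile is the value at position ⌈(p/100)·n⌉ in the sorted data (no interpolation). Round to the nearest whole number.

506

Sorted: 56, 78, 85, 92, 102, 162, 192, 218, 244, 308, 362, 381, 398, 506, 506, 529, 547, 624.
n = 18.
Position = ⌈80/100 · 18⌉ = ⌈14.4⌉ = 15.
The value at rank 15 is 506.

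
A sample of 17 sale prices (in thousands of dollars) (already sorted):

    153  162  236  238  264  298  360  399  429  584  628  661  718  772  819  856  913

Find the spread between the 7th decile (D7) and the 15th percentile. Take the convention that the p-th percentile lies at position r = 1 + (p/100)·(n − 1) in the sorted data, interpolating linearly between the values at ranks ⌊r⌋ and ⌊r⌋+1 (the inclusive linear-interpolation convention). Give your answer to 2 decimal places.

n = 17.
P15: r = 3.4; ranks 3–4 are 236, 238; interpolating gives 236.8.
P70: r = 12.2; ranks 12–13 are 661, 718; interpolating gives 672.4.
Difference: 672.4 − 236.8 = 435.6.

435.60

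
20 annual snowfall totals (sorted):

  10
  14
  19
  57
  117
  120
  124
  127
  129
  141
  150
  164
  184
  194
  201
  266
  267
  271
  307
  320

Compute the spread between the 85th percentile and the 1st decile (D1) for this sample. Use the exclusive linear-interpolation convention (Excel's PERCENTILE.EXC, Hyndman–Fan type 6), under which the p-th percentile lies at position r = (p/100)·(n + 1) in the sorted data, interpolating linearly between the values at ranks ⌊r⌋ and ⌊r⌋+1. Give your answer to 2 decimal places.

n = 20.
P10: r = 2.1; ranks 2–3 are 14, 19; interpolating gives 14.5.
P85: r = 17.85; ranks 17–18 are 267, 271; interpolating gives 270.4.
Difference: 270.4 − 14.5 = 255.9.

255.90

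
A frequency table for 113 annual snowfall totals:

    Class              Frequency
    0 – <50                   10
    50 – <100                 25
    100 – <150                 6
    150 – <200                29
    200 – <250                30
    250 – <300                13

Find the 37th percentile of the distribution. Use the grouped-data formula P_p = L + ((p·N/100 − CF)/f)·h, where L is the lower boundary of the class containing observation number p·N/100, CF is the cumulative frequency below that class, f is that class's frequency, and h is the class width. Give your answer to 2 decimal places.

N = 113; target position k = 37/100 · 113 = 41.81.
Cumulative frequencies: 10, 35, 41, 70, 100, 113.
Observation 41.81 falls in the class 150 – <200.
L = 150, CF = 41, f = 29, h = 50.
P37 = 150 + ((41.81 − 41)/29)·50 = 150 + 1.39655 = 151.397.

151.40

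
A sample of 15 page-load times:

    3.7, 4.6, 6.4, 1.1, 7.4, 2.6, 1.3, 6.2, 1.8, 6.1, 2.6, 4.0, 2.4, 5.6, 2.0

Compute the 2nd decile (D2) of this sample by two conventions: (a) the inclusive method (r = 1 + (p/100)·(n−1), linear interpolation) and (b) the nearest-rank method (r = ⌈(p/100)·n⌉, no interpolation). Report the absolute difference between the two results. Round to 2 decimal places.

0.16

Sorted: 1.1, 1.3, 1.8, 2.0, 2.4, 2.6, 2.6, 3.7, 4.0, 4.6, 5.6, 6.1, 6.2, 6.4, 7.4.
n = 15.
(a) r = 3.8; between ranks 3 (1.8) and 4 (2.0): 1.96.
(b) the nearest-rank method: rank 3 → 1.8.
|1.96 − 1.8| = 0.16.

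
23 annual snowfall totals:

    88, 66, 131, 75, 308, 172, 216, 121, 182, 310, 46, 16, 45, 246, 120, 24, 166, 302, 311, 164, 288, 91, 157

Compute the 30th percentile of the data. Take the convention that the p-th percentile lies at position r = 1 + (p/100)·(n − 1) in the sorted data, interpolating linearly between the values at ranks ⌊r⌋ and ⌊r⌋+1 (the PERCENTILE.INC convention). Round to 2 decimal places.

89.80

Sorted: 16, 24, 45, 46, 66, 75, 88, 91, 120, 121, 131, 157, 164, 166, 172, 182, 216, 246, 288, 302, 308, 310, 311.
n = 23.
r = 1 + (30/100)·(23 − 1) = 1 + 6.6 = 7.6.
Rank 7 is 88 and rank 8 is 91.
Interpolate: 88 + 0.6·(91 − 88) = 88 + 0.6·3 = 89.8.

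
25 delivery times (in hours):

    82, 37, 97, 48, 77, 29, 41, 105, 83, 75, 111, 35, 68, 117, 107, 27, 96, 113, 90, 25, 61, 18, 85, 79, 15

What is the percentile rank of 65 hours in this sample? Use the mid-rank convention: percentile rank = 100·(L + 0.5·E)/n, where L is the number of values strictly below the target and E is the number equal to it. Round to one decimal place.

40.0

Sorted: 15, 18, 25, 27, 29, 35, 37, 41, 48, 61, 68, 75, 77, 79, 82, 83, 85, 90, 96, 97, 105, 107, 111, 113, 117.
Count below 65: L = 10; count equal: E = 0; n = 25.
Percentile rank = 100·(10 + 0.5·0)/25 = 100·10/25 = 40.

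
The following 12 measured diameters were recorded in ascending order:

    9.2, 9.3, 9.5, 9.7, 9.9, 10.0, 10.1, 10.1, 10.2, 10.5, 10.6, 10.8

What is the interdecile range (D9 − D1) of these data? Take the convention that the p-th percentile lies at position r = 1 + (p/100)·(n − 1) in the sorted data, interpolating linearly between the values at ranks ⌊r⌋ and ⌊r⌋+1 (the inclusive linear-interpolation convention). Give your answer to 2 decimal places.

1.27

n = 12.
P10: r = 2.1; ranks 2–3 are 9.3, 9.5; interpolating gives 9.32.
P90: r = 10.9; ranks 10–11 are 10.5, 10.6; interpolating gives 10.59.
Difference: 10.59 − 9.32 = 1.27.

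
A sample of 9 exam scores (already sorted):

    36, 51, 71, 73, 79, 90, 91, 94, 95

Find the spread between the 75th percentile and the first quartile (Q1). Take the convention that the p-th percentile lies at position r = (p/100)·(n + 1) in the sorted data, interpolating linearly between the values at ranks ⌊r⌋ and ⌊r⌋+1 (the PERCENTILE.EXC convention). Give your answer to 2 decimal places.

n = 9.
P25: r = 2.5; ranks 2–3 are 51, 71; interpolating gives 61.
P75: r = 7.5; ranks 7–8 are 91, 94; interpolating gives 92.5.
Difference: 92.5 − 61 = 31.5.

31.50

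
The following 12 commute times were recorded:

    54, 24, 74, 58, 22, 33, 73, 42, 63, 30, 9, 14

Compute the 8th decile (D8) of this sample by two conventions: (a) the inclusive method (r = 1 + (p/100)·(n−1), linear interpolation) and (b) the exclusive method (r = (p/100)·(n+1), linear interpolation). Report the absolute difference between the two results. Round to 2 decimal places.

Sorted: 9, 14, 22, 24, 30, 33, 42, 54, 58, 63, 73, 74.
n = 12.
(a) r = 9.8; between ranks 9 (58) and 10 (63): 62.
(b) r = 10.4; between ranks 10 (63) and 11 (73): 67.
|62 − 67| = 5.

5.00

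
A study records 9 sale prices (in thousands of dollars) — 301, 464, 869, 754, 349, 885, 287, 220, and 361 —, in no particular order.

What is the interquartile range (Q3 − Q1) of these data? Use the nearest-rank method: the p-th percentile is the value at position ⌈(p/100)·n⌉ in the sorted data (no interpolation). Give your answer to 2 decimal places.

Sorted: 220, 287, 301, 349, 361, 464, 754, 869, 885.
n = 9.
P25: rank ⌈25/100·9⌉ = 3 → 301.
P75: rank ⌈75/100·9⌉ = 7 → 754.
Difference: 754 − 301 = 453.

453.00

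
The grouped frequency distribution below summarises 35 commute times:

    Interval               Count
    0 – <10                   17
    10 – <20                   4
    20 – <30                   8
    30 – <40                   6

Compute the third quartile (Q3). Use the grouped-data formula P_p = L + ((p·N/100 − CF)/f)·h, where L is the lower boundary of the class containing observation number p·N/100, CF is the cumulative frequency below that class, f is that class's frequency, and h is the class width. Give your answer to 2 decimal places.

26.56

N = 35; target position k = 75/100 · 35 = 26.25.
Cumulative frequencies: 17, 21, 29, 35.
Observation 26.25 falls in the class 20 – <30.
L = 20, CF = 21, f = 8, h = 10.
P75 = 20 + ((26.25 − 21)/8)·10 = 20 + 6.5625 = 26.5625.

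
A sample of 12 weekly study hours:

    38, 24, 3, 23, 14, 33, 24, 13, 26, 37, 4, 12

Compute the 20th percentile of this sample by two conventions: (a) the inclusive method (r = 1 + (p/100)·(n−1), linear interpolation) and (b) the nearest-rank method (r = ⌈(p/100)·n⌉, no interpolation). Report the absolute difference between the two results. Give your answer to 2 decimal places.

0.20

Sorted: 3, 4, 12, 13, 14, 23, 24, 24, 26, 33, 37, 38.
n = 12.
(a) r = 3.2; between ranks 3 (12) and 4 (13): 12.2.
(b) the nearest-rank method: rank 3 → 12.
|12.2 − 12| = 0.2.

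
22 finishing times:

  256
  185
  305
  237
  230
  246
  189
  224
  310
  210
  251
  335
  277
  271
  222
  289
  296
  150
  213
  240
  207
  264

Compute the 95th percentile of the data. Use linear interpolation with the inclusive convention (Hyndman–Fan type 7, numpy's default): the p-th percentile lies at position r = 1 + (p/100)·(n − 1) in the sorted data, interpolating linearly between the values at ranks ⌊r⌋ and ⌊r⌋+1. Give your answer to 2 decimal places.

Sorted: 150, 185, 189, 207, 210, 213, 222, 224, 230, 237, 240, 246, 251, 256, 264, 271, 277, 289, 296, 305, 310, 335.
n = 22.
r = 1 + (95/100)·(22 − 1) = 1 + 19.95 = 20.95.
Rank 20 is 305 and rank 21 is 310.
Interpolate: 305 + 0.95·(310 − 305) = 305 + 0.95·5 = 309.75.

309.75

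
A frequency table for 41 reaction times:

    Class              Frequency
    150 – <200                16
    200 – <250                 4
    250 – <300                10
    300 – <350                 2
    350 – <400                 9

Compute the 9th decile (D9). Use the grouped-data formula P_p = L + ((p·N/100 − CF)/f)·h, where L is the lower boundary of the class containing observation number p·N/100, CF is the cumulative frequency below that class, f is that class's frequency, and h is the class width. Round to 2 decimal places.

377.22

N = 41; target position k = 90/100 · 41 = 36.9.
Cumulative frequencies: 16, 20, 30, 32, 41.
Observation 36.9 falls in the class 350 – <400.
L = 350, CF = 32, f = 9, h = 50.
P90 = 350 + ((36.9 − 32)/9)·50 = 350 + 27.2222 = 377.222.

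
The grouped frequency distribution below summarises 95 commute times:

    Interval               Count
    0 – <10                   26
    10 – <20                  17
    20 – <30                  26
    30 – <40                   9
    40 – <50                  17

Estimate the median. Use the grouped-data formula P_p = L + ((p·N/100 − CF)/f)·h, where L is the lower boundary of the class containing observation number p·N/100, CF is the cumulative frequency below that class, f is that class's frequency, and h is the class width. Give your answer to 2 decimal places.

N = 95; target position k = 50/100 · 95 = 47.5.
Cumulative frequencies: 26, 43, 69, 78, 95.
Observation 47.5 falls in the class 20 – <30.
L = 20, CF = 43, f = 26, h = 10.
P50 = 20 + ((47.5 − 43)/26)·10 = 20 + 1.73077 = 21.7308.

21.73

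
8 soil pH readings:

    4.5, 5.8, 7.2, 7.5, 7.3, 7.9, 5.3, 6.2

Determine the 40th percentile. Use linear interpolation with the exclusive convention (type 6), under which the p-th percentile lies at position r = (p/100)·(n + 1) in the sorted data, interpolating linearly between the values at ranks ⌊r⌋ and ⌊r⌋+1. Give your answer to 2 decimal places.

6.04

Sorted: 4.5, 5.3, 5.8, 6.2, 7.2, 7.3, 7.5, 7.9.
n = 8.
r = (40/100)·(8 + 1) = 3.6.
Rank 3 is 5.8 and rank 4 is 6.2.
Interpolate: 5.8 + 0.6·(6.2 − 5.8) = 5.8 + 0.6·0.4 = 6.04.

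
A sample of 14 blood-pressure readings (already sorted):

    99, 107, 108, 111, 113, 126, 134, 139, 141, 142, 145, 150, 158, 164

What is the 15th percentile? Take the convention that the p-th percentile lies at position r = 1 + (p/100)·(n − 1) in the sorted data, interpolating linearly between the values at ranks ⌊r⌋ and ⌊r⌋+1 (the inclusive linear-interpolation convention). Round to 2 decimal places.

107.95

n = 14.
r = 1 + (15/100)·(14 − 1) = 1 + 1.95 = 2.95.
Rank 2 is 107 and rank 3 is 108.
Interpolate: 107 + 0.95·(108 − 107) = 107 + 0.95·1 = 107.95.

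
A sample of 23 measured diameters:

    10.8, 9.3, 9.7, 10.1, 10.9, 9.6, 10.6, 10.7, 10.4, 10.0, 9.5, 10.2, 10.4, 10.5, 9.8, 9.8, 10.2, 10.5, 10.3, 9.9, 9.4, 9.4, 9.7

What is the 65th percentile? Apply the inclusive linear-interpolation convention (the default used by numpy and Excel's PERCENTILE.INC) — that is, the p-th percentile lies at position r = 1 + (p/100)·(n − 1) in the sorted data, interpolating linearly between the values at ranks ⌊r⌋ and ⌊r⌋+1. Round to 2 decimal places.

Sorted: 9.3, 9.4, 9.4, 9.5, 9.6, 9.7, 9.7, 9.8, 9.8, 9.9, 10.0, 10.1, 10.2, 10.2, 10.3, 10.4, 10.4, 10.5, 10.5, 10.6, 10.7, 10.8, 10.9.
n = 23.
r = 1 + (65/100)·(23 − 1) = 1 + 14.3 = 15.3.
Rank 15 is 10.3 and rank 16 is 10.4.
Interpolate: 10.3 + 0.3·(10.4 − 10.3) = 10.3 + 0.3·0.1 = 10.33.

10.33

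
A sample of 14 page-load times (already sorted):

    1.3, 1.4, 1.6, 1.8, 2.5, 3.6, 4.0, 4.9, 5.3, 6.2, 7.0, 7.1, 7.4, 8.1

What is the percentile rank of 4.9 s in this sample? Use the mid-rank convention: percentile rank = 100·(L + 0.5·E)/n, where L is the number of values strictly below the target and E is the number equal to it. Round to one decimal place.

53.6

Count below 4.9: L = 7; count equal: E = 1; n = 14.
Percentile rank = 100·(7 + 0.5·1)/14 = 100·7.5/14 = 53.57.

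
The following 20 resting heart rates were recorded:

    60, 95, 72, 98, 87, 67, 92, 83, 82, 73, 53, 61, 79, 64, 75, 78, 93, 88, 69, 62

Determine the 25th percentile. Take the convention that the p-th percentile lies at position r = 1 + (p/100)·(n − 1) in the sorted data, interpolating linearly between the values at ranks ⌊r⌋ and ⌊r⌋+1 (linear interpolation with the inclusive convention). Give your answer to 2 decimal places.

66.25

Sorted: 53, 60, 61, 62, 64, 67, 69, 72, 73, 75, 78, 79, 82, 83, 87, 88, 92, 93, 95, 98.
n = 20.
r = 1 + (25/100)·(20 − 1) = 1 + 4.75 = 5.75.
Rank 5 is 64 and rank 6 is 67.
Interpolate: 64 + 0.75·(67 − 64) = 64 + 0.75·3 = 66.25.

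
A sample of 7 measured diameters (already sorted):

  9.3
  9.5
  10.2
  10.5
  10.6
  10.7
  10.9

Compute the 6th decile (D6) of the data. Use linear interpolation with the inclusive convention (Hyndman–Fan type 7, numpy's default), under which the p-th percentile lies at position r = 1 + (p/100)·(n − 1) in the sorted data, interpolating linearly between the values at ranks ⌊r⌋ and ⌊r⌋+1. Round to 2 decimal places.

n = 7.
r = 1 + (60/100)·(7 − 1) = 1 + 3.6 = 4.6.
Rank 4 is 10.5 and rank 5 is 10.6.
Interpolate: 10.5 + 0.6·(10.6 − 10.5) = 10.5 + 0.6·0.1 = 10.56.

10.56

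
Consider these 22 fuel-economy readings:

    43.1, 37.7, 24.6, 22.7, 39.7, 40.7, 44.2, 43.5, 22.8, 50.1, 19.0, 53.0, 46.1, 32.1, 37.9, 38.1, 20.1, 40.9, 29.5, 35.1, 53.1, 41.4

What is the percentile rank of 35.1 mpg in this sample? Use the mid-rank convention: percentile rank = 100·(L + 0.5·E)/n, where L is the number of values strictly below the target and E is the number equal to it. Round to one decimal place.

Sorted: 19.0, 20.1, 22.7, 22.8, 24.6, 29.5, 32.1, 35.1, 37.7, 37.9, 38.1, 39.7, 40.7, 40.9, 41.4, 43.1, 43.5, 44.2, 46.1, 50.1, 53.0, 53.1.
Count below 35.1: L = 7; count equal: E = 1; n = 22.
Percentile rank = 100·(7 + 0.5·1)/22 = 100·7.5/22 = 34.09.

34.1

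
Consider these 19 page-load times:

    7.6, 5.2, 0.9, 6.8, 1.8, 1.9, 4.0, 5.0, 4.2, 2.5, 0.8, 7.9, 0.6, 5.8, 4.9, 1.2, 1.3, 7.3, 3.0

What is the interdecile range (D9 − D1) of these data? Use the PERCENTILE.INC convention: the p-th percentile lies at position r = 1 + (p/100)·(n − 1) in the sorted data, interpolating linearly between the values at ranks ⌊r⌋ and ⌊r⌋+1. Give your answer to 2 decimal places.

6.48

Sorted: 0.6, 0.8, 0.9, 1.2, 1.3, 1.8, 1.9, 2.5, 3.0, 4.0, 4.2, 4.9, 5.0, 5.2, 5.8, 6.8, 7.3, 7.6, 7.9.
n = 19.
P10: r = 2.8; ranks 2–3 are 0.8, 0.9; interpolating gives 0.88.
P90: r = 17.2; ranks 17–18 are 7.3, 7.6; interpolating gives 7.36.
Difference: 7.36 − 0.88 = 6.48.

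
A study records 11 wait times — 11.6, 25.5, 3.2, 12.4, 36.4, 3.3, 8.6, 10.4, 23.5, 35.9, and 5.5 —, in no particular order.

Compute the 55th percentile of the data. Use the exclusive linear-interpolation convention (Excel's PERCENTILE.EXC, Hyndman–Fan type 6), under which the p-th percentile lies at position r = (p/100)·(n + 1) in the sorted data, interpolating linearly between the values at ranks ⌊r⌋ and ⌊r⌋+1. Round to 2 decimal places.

12.08

Sorted: 3.2, 3.3, 5.5, 8.6, 10.4, 11.6, 12.4, 23.5, 25.5, 35.9, 36.4.
n = 11.
r = (55/100)·(11 + 1) = 6.6.
Rank 6 is 11.6 and rank 7 is 12.4.
Interpolate: 11.6 + 0.6·(12.4 − 11.6) = 11.6 + 0.6·0.8 = 12.08.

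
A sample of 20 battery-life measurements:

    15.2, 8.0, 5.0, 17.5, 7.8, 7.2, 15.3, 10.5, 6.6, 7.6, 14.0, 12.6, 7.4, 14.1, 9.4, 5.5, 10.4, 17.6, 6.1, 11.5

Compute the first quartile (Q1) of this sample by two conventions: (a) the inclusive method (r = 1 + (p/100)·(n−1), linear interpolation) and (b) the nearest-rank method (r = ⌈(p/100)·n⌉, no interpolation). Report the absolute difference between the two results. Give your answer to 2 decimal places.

Sorted: 5.0, 5.5, 6.1, 6.6, 7.2, 7.4, 7.6, 7.8, 8.0, 9.4, 10.4, 10.5, 11.5, 12.6, 14.0, 14.1, 15.2, 15.3, 17.5, 17.6.
n = 20.
(a) r = 5.75; between ranks 5 (7.2) and 6 (7.4): 7.35.
(b) the nearest-rank method: rank 5 → 7.2.
|7.35 − 7.2| = 0.15.

0.15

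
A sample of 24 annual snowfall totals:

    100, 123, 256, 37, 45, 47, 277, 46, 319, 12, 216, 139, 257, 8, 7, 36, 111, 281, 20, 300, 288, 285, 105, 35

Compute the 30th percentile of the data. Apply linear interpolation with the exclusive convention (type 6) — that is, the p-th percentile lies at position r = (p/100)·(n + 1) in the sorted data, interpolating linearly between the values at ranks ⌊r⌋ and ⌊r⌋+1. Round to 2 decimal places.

Sorted: 7, 8, 12, 20, 35, 36, 37, 45, 46, 47, 100, 105, 111, 123, 139, 216, 256, 257, 277, 281, 285, 288, 300, 319.
n = 24.
r = (30/100)·(24 + 1) = 7.5.
Rank 7 is 37 and rank 8 is 45.
Interpolate: 37 + 0.5·(45 − 37) = 37 + 0.5·8 = 41.

41.00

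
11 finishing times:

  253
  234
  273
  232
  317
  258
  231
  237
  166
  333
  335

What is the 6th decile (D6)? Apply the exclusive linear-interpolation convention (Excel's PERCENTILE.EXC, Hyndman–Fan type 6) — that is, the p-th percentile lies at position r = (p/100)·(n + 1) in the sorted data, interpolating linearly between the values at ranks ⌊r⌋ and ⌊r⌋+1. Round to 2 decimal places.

Sorted: 166, 231, 232, 234, 237, 253, 258, 273, 317, 333, 335.
n = 11.
r = (60/100)·(11 + 1) = 7.2.
Rank 7 is 258 and rank 8 is 273.
Interpolate: 258 + 0.2·(273 − 258) = 258 + 0.2·15 = 261.

261.00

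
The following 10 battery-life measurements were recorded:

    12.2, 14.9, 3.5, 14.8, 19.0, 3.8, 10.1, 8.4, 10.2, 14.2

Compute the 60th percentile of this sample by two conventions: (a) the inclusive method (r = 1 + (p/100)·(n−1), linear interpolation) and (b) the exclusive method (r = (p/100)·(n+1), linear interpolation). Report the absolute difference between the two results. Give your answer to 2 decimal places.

0.40

Sorted: 3.5, 3.8, 8.4, 10.1, 10.2, 12.2, 14.2, 14.8, 14.9, 19.0.
n = 10.
(a) r = 6.4; between ranks 6 (12.2) and 7 (14.2): 13.
(b) r = 6.6; between ranks 6 (12.2) and 7 (14.2): 13.4.
|13 − 13.4| = 0.4.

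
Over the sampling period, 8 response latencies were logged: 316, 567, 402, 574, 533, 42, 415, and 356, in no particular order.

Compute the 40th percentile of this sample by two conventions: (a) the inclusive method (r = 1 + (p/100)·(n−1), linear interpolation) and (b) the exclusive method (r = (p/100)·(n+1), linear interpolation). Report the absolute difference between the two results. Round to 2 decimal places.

9.20

Sorted: 42, 316, 356, 402, 415, 533, 567, 574.
n = 8.
(a) r = 3.8; between ranks 3 (356) and 4 (402): 392.8.
(b) r = 3.6; between ranks 3 (356) and 4 (402): 383.6.
|392.8 − 383.6| = 9.2.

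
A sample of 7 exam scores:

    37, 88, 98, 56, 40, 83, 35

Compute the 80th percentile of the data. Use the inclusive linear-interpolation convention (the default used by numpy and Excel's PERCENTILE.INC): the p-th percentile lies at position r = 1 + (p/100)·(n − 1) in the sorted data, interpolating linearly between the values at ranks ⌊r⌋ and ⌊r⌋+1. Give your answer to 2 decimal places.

Sorted: 35, 37, 40, 56, 83, 88, 98.
n = 7.
r = 1 + (80/100)·(7 − 1) = 1 + 4.8 = 5.8.
Rank 5 is 83 and rank 6 is 88.
Interpolate: 83 + 0.8·(88 − 83) = 83 + 0.8·5 = 87.

87.00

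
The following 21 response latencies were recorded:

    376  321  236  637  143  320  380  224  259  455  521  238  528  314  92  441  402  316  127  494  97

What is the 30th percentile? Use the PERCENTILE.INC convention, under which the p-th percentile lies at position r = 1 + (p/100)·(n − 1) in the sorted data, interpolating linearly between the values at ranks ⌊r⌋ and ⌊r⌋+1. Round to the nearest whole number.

238

Sorted: 92, 97, 127, 143, 224, 236, 238, 259, 314, 316, 320, 321, 376, 380, 402, 441, 455, 494, 521, 528, 637.
n = 21.
r = 1 + (30/100)·(21 − 1) = 1 + 6 = 7.
r is an integer, so P30 is the value at rank 7: 238.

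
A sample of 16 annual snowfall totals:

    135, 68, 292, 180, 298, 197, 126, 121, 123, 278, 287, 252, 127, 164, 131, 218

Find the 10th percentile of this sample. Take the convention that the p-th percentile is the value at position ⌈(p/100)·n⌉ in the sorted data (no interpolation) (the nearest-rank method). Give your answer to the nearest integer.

121

Sorted: 68, 121, 123, 126, 127, 131, 135, 164, 180, 197, 218, 252, 278, 287, 292, 298.
n = 16.
Position = ⌈10/100 · 16⌉ = ⌈1.6⌉ = 2.
The value at rank 2 is 121.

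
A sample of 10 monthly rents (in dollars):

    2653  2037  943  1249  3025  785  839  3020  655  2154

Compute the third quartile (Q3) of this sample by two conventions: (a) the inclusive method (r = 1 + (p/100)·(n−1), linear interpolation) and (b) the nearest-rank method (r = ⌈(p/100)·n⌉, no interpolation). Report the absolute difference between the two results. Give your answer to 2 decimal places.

Sorted: 655, 785, 839, 943, 1249, 2037, 2154, 2653, 3020, 3025.
n = 10.
(a) r = 7.75; between ranks 7 (2154) and 8 (2653): 2528.25.
(b) the nearest-rank method: rank 8 → 2653.
|2528.25 − 2653| = 124.75.

124.75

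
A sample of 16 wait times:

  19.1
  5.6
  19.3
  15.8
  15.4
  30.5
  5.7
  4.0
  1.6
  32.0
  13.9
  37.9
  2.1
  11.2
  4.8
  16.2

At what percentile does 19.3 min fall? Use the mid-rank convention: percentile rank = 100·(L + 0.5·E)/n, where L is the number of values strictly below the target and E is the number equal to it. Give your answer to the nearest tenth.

Sorted: 1.6, 2.1, 4.0, 4.8, 5.6, 5.7, 11.2, 13.9, 15.4, 15.8, 16.2, 19.1, 19.3, 30.5, 32.0, 37.9.
Count below 19.3: L = 12; count equal: E = 1; n = 16.
Percentile rank = 100·(12 + 0.5·1)/16 = 100·12.5/16 = 78.12.

78.1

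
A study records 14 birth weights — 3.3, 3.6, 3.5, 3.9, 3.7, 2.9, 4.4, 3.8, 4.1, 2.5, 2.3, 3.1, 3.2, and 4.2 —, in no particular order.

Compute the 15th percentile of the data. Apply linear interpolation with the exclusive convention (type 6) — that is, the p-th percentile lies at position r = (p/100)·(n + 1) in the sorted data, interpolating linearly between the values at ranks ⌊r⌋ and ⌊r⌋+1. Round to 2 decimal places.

Sorted: 2.3, 2.5, 2.9, 3.1, 3.2, 3.3, 3.5, 3.6, 3.7, 3.8, 3.9, 4.1, 4.2, 4.4.
n = 14.
r = (15/100)·(14 + 1) = 2.25.
Rank 2 is 2.5 and rank 3 is 2.9.
Interpolate: 2.5 + 0.25·(2.9 − 2.5) = 2.5 + 0.25·0.4 = 2.6.

2.60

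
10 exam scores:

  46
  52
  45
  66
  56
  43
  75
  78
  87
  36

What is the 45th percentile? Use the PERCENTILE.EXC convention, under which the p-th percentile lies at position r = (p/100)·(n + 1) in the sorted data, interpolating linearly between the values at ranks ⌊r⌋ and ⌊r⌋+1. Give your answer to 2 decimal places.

51.70

Sorted: 36, 43, 45, 46, 52, 56, 66, 75, 78, 87.
n = 10.
r = (45/100)·(10 + 1) = 4.95.
Rank 4 is 46 and rank 5 is 52.
Interpolate: 46 + 0.95·(52 − 46) = 46 + 0.95·6 = 51.7.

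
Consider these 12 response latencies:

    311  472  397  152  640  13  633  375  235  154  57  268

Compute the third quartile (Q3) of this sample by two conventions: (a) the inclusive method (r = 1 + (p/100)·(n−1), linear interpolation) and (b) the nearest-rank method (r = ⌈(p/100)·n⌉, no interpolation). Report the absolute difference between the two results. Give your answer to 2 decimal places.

18.75

Sorted: 13, 57, 152, 154, 235, 268, 311, 375, 397, 472, 633, 640.
n = 12.
(a) r = 9.25; between ranks 9 (397) and 10 (472): 415.75.
(b) the nearest-rank method: rank 9 → 397.
|415.75 − 397| = 18.75.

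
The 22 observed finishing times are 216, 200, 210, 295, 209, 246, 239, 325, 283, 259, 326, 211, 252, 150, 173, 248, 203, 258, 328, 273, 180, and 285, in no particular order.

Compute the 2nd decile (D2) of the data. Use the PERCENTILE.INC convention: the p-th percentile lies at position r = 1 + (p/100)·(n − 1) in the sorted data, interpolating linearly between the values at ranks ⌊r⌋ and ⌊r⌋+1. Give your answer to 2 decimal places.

Sorted: 150, 173, 180, 200, 203, 209, 210, 211, 216, 239, 246, 248, 252, 258, 259, 273, 283, 285, 295, 325, 326, 328.
n = 22.
r = 1 + (20/100)·(22 − 1) = 1 + 4.2 = 5.2.
Rank 5 is 203 and rank 6 is 209.
Interpolate: 203 + 0.2·(209 − 203) = 203 + 0.2·6 = 204.2.

204.20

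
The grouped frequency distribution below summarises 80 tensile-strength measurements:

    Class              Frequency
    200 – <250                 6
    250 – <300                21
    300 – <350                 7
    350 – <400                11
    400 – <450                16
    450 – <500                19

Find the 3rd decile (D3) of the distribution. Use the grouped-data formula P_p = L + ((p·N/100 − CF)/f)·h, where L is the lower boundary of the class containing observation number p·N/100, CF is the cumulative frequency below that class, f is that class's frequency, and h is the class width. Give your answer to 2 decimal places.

292.86

N = 80; target position k = 30/100 · 80 = 24.
Cumulative frequencies: 6, 27, 34, 45, 61, 80.
Observation 24 falls in the class 250 – <300.
L = 250, CF = 6, f = 21, h = 50.
P30 = 250 + ((24 − 6)/21)·50 = 250 + 42.8571 = 292.857.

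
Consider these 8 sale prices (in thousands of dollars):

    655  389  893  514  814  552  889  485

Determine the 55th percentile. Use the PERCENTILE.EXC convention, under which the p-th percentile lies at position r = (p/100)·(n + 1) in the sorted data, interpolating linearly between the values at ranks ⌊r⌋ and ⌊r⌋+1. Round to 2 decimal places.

Sorted: 389, 485, 514, 552, 655, 814, 889, 893.
n = 8.
r = (55/100)·(8 + 1) = 4.95.
Rank 4 is 552 and rank 5 is 655.
Interpolate: 552 + 0.95·(655 − 552) = 552 + 0.95·103 = 649.85.

649.85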